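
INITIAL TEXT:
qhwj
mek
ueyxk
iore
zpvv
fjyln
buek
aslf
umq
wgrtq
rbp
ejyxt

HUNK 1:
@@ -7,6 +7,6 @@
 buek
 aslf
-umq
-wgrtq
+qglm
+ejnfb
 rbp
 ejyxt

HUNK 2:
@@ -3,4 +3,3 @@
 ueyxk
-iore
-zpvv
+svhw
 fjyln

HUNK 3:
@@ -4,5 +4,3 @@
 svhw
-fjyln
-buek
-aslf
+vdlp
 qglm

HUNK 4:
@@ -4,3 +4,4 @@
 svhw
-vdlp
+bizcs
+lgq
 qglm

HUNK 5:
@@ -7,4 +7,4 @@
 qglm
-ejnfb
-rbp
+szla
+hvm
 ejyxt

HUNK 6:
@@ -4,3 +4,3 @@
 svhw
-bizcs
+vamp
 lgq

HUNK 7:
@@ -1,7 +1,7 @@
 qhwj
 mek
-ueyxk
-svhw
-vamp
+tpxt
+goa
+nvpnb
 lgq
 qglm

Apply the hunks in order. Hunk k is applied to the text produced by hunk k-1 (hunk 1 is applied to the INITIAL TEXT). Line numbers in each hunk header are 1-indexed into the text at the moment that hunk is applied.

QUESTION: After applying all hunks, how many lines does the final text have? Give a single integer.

Answer: 10

Derivation:
Hunk 1: at line 7 remove [umq,wgrtq] add [qglm,ejnfb] -> 12 lines: qhwj mek ueyxk iore zpvv fjyln buek aslf qglm ejnfb rbp ejyxt
Hunk 2: at line 3 remove [iore,zpvv] add [svhw] -> 11 lines: qhwj mek ueyxk svhw fjyln buek aslf qglm ejnfb rbp ejyxt
Hunk 3: at line 4 remove [fjyln,buek,aslf] add [vdlp] -> 9 lines: qhwj mek ueyxk svhw vdlp qglm ejnfb rbp ejyxt
Hunk 4: at line 4 remove [vdlp] add [bizcs,lgq] -> 10 lines: qhwj mek ueyxk svhw bizcs lgq qglm ejnfb rbp ejyxt
Hunk 5: at line 7 remove [ejnfb,rbp] add [szla,hvm] -> 10 lines: qhwj mek ueyxk svhw bizcs lgq qglm szla hvm ejyxt
Hunk 6: at line 4 remove [bizcs] add [vamp] -> 10 lines: qhwj mek ueyxk svhw vamp lgq qglm szla hvm ejyxt
Hunk 7: at line 1 remove [ueyxk,svhw,vamp] add [tpxt,goa,nvpnb] -> 10 lines: qhwj mek tpxt goa nvpnb lgq qglm szla hvm ejyxt
Final line count: 10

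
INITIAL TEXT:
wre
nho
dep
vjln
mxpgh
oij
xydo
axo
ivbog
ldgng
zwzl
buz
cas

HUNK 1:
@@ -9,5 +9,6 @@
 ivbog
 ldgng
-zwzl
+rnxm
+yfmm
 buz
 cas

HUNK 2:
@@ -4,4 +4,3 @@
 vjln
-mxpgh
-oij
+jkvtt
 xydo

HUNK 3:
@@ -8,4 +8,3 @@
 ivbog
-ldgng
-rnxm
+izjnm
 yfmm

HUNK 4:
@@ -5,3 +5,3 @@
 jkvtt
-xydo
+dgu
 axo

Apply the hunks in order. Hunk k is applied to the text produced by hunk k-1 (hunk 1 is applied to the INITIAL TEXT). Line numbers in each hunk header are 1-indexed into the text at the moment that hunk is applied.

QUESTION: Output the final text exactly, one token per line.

Hunk 1: at line 9 remove [zwzl] add [rnxm,yfmm] -> 14 lines: wre nho dep vjln mxpgh oij xydo axo ivbog ldgng rnxm yfmm buz cas
Hunk 2: at line 4 remove [mxpgh,oij] add [jkvtt] -> 13 lines: wre nho dep vjln jkvtt xydo axo ivbog ldgng rnxm yfmm buz cas
Hunk 3: at line 8 remove [ldgng,rnxm] add [izjnm] -> 12 lines: wre nho dep vjln jkvtt xydo axo ivbog izjnm yfmm buz cas
Hunk 4: at line 5 remove [xydo] add [dgu] -> 12 lines: wre nho dep vjln jkvtt dgu axo ivbog izjnm yfmm buz cas

Answer: wre
nho
dep
vjln
jkvtt
dgu
axo
ivbog
izjnm
yfmm
buz
cas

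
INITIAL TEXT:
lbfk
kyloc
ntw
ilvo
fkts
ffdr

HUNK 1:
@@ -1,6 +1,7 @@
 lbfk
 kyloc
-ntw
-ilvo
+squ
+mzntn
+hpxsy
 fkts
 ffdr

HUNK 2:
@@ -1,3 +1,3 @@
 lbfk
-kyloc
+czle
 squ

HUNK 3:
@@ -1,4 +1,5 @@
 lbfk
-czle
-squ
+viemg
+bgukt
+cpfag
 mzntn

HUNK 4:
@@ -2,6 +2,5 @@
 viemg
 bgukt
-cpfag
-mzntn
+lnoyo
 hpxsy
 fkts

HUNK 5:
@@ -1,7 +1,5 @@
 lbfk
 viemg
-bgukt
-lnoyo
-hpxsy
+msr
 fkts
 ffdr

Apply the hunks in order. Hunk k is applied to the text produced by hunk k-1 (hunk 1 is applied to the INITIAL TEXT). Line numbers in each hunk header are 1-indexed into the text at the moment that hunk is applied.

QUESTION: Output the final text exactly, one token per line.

Answer: lbfk
viemg
msr
fkts
ffdr

Derivation:
Hunk 1: at line 1 remove [ntw,ilvo] add [squ,mzntn,hpxsy] -> 7 lines: lbfk kyloc squ mzntn hpxsy fkts ffdr
Hunk 2: at line 1 remove [kyloc] add [czle] -> 7 lines: lbfk czle squ mzntn hpxsy fkts ffdr
Hunk 3: at line 1 remove [czle,squ] add [viemg,bgukt,cpfag] -> 8 lines: lbfk viemg bgukt cpfag mzntn hpxsy fkts ffdr
Hunk 4: at line 2 remove [cpfag,mzntn] add [lnoyo] -> 7 lines: lbfk viemg bgukt lnoyo hpxsy fkts ffdr
Hunk 5: at line 1 remove [bgukt,lnoyo,hpxsy] add [msr] -> 5 lines: lbfk viemg msr fkts ffdr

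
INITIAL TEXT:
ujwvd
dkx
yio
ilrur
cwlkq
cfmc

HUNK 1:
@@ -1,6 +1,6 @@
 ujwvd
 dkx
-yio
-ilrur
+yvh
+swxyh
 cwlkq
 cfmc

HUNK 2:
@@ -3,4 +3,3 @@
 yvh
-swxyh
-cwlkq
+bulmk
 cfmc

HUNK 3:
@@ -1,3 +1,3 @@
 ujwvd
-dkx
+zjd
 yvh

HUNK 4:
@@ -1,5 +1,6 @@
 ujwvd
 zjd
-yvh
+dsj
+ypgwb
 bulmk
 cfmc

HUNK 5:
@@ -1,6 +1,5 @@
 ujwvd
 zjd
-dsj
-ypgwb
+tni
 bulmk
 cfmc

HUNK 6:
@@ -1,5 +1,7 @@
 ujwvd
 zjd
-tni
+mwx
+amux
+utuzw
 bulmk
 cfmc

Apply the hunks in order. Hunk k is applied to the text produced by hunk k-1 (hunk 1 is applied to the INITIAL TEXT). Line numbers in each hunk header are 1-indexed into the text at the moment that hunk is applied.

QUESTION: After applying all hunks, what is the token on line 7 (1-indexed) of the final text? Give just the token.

Hunk 1: at line 1 remove [yio,ilrur] add [yvh,swxyh] -> 6 lines: ujwvd dkx yvh swxyh cwlkq cfmc
Hunk 2: at line 3 remove [swxyh,cwlkq] add [bulmk] -> 5 lines: ujwvd dkx yvh bulmk cfmc
Hunk 3: at line 1 remove [dkx] add [zjd] -> 5 lines: ujwvd zjd yvh bulmk cfmc
Hunk 4: at line 1 remove [yvh] add [dsj,ypgwb] -> 6 lines: ujwvd zjd dsj ypgwb bulmk cfmc
Hunk 5: at line 1 remove [dsj,ypgwb] add [tni] -> 5 lines: ujwvd zjd tni bulmk cfmc
Hunk 6: at line 1 remove [tni] add [mwx,amux,utuzw] -> 7 lines: ujwvd zjd mwx amux utuzw bulmk cfmc
Final line 7: cfmc

Answer: cfmc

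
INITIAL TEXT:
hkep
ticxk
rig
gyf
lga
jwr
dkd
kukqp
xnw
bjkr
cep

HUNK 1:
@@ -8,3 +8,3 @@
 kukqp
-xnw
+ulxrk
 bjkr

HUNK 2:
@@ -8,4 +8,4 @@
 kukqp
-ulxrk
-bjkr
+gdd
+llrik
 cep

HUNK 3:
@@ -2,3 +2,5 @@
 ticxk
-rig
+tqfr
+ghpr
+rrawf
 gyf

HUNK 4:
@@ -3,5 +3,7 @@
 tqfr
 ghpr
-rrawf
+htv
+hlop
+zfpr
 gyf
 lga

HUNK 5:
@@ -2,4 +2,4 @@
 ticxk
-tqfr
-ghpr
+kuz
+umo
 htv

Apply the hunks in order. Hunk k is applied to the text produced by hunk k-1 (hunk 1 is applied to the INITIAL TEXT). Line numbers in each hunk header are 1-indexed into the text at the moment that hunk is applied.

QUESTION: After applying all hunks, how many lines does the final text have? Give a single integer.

Hunk 1: at line 8 remove [xnw] add [ulxrk] -> 11 lines: hkep ticxk rig gyf lga jwr dkd kukqp ulxrk bjkr cep
Hunk 2: at line 8 remove [ulxrk,bjkr] add [gdd,llrik] -> 11 lines: hkep ticxk rig gyf lga jwr dkd kukqp gdd llrik cep
Hunk 3: at line 2 remove [rig] add [tqfr,ghpr,rrawf] -> 13 lines: hkep ticxk tqfr ghpr rrawf gyf lga jwr dkd kukqp gdd llrik cep
Hunk 4: at line 3 remove [rrawf] add [htv,hlop,zfpr] -> 15 lines: hkep ticxk tqfr ghpr htv hlop zfpr gyf lga jwr dkd kukqp gdd llrik cep
Hunk 5: at line 2 remove [tqfr,ghpr] add [kuz,umo] -> 15 lines: hkep ticxk kuz umo htv hlop zfpr gyf lga jwr dkd kukqp gdd llrik cep
Final line count: 15

Answer: 15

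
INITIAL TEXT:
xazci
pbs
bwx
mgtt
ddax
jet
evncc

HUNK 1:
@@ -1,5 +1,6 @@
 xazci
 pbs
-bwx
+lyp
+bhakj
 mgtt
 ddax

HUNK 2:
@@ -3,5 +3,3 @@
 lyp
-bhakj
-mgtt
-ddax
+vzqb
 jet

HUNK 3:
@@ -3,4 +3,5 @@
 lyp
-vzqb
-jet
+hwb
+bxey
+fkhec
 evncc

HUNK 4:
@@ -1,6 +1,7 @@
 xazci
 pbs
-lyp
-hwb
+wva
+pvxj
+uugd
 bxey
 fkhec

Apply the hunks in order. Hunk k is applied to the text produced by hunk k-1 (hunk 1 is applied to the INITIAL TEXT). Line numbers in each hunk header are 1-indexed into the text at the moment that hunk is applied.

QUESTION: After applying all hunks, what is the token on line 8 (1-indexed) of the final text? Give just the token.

Hunk 1: at line 1 remove [bwx] add [lyp,bhakj] -> 8 lines: xazci pbs lyp bhakj mgtt ddax jet evncc
Hunk 2: at line 3 remove [bhakj,mgtt,ddax] add [vzqb] -> 6 lines: xazci pbs lyp vzqb jet evncc
Hunk 3: at line 3 remove [vzqb,jet] add [hwb,bxey,fkhec] -> 7 lines: xazci pbs lyp hwb bxey fkhec evncc
Hunk 4: at line 1 remove [lyp,hwb] add [wva,pvxj,uugd] -> 8 lines: xazci pbs wva pvxj uugd bxey fkhec evncc
Final line 8: evncc

Answer: evncc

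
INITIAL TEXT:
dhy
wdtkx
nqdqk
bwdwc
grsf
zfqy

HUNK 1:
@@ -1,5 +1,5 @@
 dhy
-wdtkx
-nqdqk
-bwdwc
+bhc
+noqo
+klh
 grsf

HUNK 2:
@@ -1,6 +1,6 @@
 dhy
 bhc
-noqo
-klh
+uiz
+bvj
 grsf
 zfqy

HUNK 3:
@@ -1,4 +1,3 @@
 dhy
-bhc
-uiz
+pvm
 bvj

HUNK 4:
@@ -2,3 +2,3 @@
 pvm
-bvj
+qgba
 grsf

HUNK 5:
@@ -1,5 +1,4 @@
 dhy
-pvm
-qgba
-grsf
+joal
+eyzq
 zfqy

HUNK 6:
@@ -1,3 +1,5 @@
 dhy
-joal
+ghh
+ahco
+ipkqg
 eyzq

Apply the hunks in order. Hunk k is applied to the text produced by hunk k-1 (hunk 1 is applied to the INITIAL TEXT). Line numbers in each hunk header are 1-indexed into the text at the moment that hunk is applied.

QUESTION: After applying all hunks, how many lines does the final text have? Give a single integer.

Answer: 6

Derivation:
Hunk 1: at line 1 remove [wdtkx,nqdqk,bwdwc] add [bhc,noqo,klh] -> 6 lines: dhy bhc noqo klh grsf zfqy
Hunk 2: at line 1 remove [noqo,klh] add [uiz,bvj] -> 6 lines: dhy bhc uiz bvj grsf zfqy
Hunk 3: at line 1 remove [bhc,uiz] add [pvm] -> 5 lines: dhy pvm bvj grsf zfqy
Hunk 4: at line 2 remove [bvj] add [qgba] -> 5 lines: dhy pvm qgba grsf zfqy
Hunk 5: at line 1 remove [pvm,qgba,grsf] add [joal,eyzq] -> 4 lines: dhy joal eyzq zfqy
Hunk 6: at line 1 remove [joal] add [ghh,ahco,ipkqg] -> 6 lines: dhy ghh ahco ipkqg eyzq zfqy
Final line count: 6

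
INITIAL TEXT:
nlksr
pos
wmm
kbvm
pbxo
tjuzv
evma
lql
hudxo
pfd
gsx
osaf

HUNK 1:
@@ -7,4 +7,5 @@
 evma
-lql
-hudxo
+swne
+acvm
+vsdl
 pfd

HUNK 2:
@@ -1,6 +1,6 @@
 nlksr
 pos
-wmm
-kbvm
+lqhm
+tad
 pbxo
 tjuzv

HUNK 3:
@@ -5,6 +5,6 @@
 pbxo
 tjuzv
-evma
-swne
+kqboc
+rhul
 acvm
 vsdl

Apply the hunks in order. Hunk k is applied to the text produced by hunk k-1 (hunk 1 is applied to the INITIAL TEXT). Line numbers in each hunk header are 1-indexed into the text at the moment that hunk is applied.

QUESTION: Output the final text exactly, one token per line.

Hunk 1: at line 7 remove [lql,hudxo] add [swne,acvm,vsdl] -> 13 lines: nlksr pos wmm kbvm pbxo tjuzv evma swne acvm vsdl pfd gsx osaf
Hunk 2: at line 1 remove [wmm,kbvm] add [lqhm,tad] -> 13 lines: nlksr pos lqhm tad pbxo tjuzv evma swne acvm vsdl pfd gsx osaf
Hunk 3: at line 5 remove [evma,swne] add [kqboc,rhul] -> 13 lines: nlksr pos lqhm tad pbxo tjuzv kqboc rhul acvm vsdl pfd gsx osaf

Answer: nlksr
pos
lqhm
tad
pbxo
tjuzv
kqboc
rhul
acvm
vsdl
pfd
gsx
osaf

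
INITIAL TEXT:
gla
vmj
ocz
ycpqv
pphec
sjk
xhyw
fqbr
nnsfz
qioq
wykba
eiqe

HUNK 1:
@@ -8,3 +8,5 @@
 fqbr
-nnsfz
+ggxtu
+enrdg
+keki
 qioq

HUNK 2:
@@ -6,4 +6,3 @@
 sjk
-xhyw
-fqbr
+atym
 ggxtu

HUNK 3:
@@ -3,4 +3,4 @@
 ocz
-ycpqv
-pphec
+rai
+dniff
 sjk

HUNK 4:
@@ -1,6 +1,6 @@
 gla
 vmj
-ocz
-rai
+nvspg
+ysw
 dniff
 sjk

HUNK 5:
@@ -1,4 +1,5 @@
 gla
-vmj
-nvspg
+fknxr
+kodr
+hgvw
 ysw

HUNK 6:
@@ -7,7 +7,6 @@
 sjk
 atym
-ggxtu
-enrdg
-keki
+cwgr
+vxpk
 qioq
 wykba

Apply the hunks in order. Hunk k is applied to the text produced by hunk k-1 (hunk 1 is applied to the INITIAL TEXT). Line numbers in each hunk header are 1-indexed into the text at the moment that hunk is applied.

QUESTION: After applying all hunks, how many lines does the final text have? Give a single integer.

Answer: 13

Derivation:
Hunk 1: at line 8 remove [nnsfz] add [ggxtu,enrdg,keki] -> 14 lines: gla vmj ocz ycpqv pphec sjk xhyw fqbr ggxtu enrdg keki qioq wykba eiqe
Hunk 2: at line 6 remove [xhyw,fqbr] add [atym] -> 13 lines: gla vmj ocz ycpqv pphec sjk atym ggxtu enrdg keki qioq wykba eiqe
Hunk 3: at line 3 remove [ycpqv,pphec] add [rai,dniff] -> 13 lines: gla vmj ocz rai dniff sjk atym ggxtu enrdg keki qioq wykba eiqe
Hunk 4: at line 1 remove [ocz,rai] add [nvspg,ysw] -> 13 lines: gla vmj nvspg ysw dniff sjk atym ggxtu enrdg keki qioq wykba eiqe
Hunk 5: at line 1 remove [vmj,nvspg] add [fknxr,kodr,hgvw] -> 14 lines: gla fknxr kodr hgvw ysw dniff sjk atym ggxtu enrdg keki qioq wykba eiqe
Hunk 6: at line 7 remove [ggxtu,enrdg,keki] add [cwgr,vxpk] -> 13 lines: gla fknxr kodr hgvw ysw dniff sjk atym cwgr vxpk qioq wykba eiqe
Final line count: 13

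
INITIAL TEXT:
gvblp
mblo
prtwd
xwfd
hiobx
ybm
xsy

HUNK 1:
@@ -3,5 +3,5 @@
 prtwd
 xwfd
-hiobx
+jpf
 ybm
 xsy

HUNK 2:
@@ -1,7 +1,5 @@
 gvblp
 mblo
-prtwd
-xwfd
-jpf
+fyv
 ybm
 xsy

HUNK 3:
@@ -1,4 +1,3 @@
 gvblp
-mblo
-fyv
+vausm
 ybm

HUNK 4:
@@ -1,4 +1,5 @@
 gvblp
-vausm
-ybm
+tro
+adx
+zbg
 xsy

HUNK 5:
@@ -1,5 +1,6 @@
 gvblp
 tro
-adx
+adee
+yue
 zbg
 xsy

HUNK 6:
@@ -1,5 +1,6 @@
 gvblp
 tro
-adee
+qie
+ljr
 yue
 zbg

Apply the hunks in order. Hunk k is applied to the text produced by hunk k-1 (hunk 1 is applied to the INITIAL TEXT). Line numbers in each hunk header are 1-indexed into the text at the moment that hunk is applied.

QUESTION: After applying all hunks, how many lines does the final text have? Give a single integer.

Answer: 7

Derivation:
Hunk 1: at line 3 remove [hiobx] add [jpf] -> 7 lines: gvblp mblo prtwd xwfd jpf ybm xsy
Hunk 2: at line 1 remove [prtwd,xwfd,jpf] add [fyv] -> 5 lines: gvblp mblo fyv ybm xsy
Hunk 3: at line 1 remove [mblo,fyv] add [vausm] -> 4 lines: gvblp vausm ybm xsy
Hunk 4: at line 1 remove [vausm,ybm] add [tro,adx,zbg] -> 5 lines: gvblp tro adx zbg xsy
Hunk 5: at line 1 remove [adx] add [adee,yue] -> 6 lines: gvblp tro adee yue zbg xsy
Hunk 6: at line 1 remove [adee] add [qie,ljr] -> 7 lines: gvblp tro qie ljr yue zbg xsy
Final line count: 7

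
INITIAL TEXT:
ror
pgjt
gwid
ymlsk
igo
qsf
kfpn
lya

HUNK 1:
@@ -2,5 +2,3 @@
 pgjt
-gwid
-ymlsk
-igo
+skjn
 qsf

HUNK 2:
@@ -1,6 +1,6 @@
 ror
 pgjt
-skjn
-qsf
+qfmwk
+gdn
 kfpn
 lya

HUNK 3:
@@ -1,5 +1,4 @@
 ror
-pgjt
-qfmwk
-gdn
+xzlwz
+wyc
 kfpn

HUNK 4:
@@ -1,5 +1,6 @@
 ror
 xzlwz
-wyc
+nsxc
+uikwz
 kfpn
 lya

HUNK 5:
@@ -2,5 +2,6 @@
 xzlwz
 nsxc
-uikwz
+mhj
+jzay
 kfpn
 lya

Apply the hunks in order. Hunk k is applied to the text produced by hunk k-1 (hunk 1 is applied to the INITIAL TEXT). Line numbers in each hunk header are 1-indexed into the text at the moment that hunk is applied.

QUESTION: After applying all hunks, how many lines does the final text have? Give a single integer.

Hunk 1: at line 2 remove [gwid,ymlsk,igo] add [skjn] -> 6 lines: ror pgjt skjn qsf kfpn lya
Hunk 2: at line 1 remove [skjn,qsf] add [qfmwk,gdn] -> 6 lines: ror pgjt qfmwk gdn kfpn lya
Hunk 3: at line 1 remove [pgjt,qfmwk,gdn] add [xzlwz,wyc] -> 5 lines: ror xzlwz wyc kfpn lya
Hunk 4: at line 1 remove [wyc] add [nsxc,uikwz] -> 6 lines: ror xzlwz nsxc uikwz kfpn lya
Hunk 5: at line 2 remove [uikwz] add [mhj,jzay] -> 7 lines: ror xzlwz nsxc mhj jzay kfpn lya
Final line count: 7

Answer: 7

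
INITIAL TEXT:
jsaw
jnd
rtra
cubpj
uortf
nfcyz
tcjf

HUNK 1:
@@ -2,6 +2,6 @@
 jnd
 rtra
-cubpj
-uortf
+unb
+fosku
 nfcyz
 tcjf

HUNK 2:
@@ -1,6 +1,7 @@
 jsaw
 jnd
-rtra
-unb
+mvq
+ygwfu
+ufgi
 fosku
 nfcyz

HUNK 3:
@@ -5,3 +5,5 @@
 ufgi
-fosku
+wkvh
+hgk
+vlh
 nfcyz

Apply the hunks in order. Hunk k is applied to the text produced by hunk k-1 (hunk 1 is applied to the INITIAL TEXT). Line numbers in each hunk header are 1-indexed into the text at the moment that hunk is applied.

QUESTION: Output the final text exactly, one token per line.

Hunk 1: at line 2 remove [cubpj,uortf] add [unb,fosku] -> 7 lines: jsaw jnd rtra unb fosku nfcyz tcjf
Hunk 2: at line 1 remove [rtra,unb] add [mvq,ygwfu,ufgi] -> 8 lines: jsaw jnd mvq ygwfu ufgi fosku nfcyz tcjf
Hunk 3: at line 5 remove [fosku] add [wkvh,hgk,vlh] -> 10 lines: jsaw jnd mvq ygwfu ufgi wkvh hgk vlh nfcyz tcjf

Answer: jsaw
jnd
mvq
ygwfu
ufgi
wkvh
hgk
vlh
nfcyz
tcjf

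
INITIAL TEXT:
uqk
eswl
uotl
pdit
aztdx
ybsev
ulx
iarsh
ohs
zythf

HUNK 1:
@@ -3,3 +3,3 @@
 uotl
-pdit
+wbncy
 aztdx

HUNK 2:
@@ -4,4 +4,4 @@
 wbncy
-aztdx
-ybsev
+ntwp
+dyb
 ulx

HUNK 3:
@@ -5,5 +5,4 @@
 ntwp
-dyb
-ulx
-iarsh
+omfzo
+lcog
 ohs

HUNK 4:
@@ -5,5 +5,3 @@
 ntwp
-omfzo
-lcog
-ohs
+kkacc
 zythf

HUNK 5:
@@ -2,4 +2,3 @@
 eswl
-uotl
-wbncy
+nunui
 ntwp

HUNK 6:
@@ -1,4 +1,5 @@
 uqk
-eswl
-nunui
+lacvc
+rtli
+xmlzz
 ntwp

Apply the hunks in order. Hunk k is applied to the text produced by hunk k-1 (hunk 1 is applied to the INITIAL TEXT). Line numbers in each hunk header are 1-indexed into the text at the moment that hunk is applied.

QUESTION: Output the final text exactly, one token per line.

Answer: uqk
lacvc
rtli
xmlzz
ntwp
kkacc
zythf

Derivation:
Hunk 1: at line 3 remove [pdit] add [wbncy] -> 10 lines: uqk eswl uotl wbncy aztdx ybsev ulx iarsh ohs zythf
Hunk 2: at line 4 remove [aztdx,ybsev] add [ntwp,dyb] -> 10 lines: uqk eswl uotl wbncy ntwp dyb ulx iarsh ohs zythf
Hunk 3: at line 5 remove [dyb,ulx,iarsh] add [omfzo,lcog] -> 9 lines: uqk eswl uotl wbncy ntwp omfzo lcog ohs zythf
Hunk 4: at line 5 remove [omfzo,lcog,ohs] add [kkacc] -> 7 lines: uqk eswl uotl wbncy ntwp kkacc zythf
Hunk 5: at line 2 remove [uotl,wbncy] add [nunui] -> 6 lines: uqk eswl nunui ntwp kkacc zythf
Hunk 6: at line 1 remove [eswl,nunui] add [lacvc,rtli,xmlzz] -> 7 lines: uqk lacvc rtli xmlzz ntwp kkacc zythf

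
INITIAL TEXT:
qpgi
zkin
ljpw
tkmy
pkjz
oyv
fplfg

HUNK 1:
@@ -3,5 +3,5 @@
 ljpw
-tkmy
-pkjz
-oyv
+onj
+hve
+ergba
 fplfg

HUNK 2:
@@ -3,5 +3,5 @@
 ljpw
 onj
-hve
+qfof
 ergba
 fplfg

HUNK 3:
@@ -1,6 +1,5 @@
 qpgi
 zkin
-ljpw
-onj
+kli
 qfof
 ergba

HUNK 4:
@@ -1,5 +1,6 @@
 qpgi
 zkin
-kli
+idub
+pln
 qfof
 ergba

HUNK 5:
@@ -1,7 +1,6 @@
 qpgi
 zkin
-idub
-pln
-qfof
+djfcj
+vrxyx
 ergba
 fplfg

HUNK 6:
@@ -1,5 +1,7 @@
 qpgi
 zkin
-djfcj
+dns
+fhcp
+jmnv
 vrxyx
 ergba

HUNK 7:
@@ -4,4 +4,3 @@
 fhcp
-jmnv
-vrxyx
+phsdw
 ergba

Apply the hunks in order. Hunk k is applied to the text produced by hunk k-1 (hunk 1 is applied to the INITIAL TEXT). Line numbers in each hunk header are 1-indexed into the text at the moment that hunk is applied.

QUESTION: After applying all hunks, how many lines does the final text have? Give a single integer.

Answer: 7

Derivation:
Hunk 1: at line 3 remove [tkmy,pkjz,oyv] add [onj,hve,ergba] -> 7 lines: qpgi zkin ljpw onj hve ergba fplfg
Hunk 2: at line 3 remove [hve] add [qfof] -> 7 lines: qpgi zkin ljpw onj qfof ergba fplfg
Hunk 3: at line 1 remove [ljpw,onj] add [kli] -> 6 lines: qpgi zkin kli qfof ergba fplfg
Hunk 4: at line 1 remove [kli] add [idub,pln] -> 7 lines: qpgi zkin idub pln qfof ergba fplfg
Hunk 5: at line 1 remove [idub,pln,qfof] add [djfcj,vrxyx] -> 6 lines: qpgi zkin djfcj vrxyx ergba fplfg
Hunk 6: at line 1 remove [djfcj] add [dns,fhcp,jmnv] -> 8 lines: qpgi zkin dns fhcp jmnv vrxyx ergba fplfg
Hunk 7: at line 4 remove [jmnv,vrxyx] add [phsdw] -> 7 lines: qpgi zkin dns fhcp phsdw ergba fplfg
Final line count: 7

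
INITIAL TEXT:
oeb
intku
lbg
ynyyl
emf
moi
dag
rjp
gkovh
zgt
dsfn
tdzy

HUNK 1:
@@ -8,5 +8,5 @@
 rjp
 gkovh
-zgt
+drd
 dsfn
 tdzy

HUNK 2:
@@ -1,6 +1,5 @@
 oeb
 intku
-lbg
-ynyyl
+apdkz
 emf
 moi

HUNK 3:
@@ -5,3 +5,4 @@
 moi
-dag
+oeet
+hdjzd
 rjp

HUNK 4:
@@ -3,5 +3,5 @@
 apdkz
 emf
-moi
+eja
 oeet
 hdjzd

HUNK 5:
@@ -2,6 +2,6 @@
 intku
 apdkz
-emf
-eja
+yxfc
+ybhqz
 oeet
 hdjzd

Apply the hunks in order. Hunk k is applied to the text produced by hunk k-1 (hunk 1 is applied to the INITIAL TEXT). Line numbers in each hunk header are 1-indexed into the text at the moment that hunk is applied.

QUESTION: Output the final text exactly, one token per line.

Hunk 1: at line 8 remove [zgt] add [drd] -> 12 lines: oeb intku lbg ynyyl emf moi dag rjp gkovh drd dsfn tdzy
Hunk 2: at line 1 remove [lbg,ynyyl] add [apdkz] -> 11 lines: oeb intku apdkz emf moi dag rjp gkovh drd dsfn tdzy
Hunk 3: at line 5 remove [dag] add [oeet,hdjzd] -> 12 lines: oeb intku apdkz emf moi oeet hdjzd rjp gkovh drd dsfn tdzy
Hunk 4: at line 3 remove [moi] add [eja] -> 12 lines: oeb intku apdkz emf eja oeet hdjzd rjp gkovh drd dsfn tdzy
Hunk 5: at line 2 remove [emf,eja] add [yxfc,ybhqz] -> 12 lines: oeb intku apdkz yxfc ybhqz oeet hdjzd rjp gkovh drd dsfn tdzy

Answer: oeb
intku
apdkz
yxfc
ybhqz
oeet
hdjzd
rjp
gkovh
drd
dsfn
tdzy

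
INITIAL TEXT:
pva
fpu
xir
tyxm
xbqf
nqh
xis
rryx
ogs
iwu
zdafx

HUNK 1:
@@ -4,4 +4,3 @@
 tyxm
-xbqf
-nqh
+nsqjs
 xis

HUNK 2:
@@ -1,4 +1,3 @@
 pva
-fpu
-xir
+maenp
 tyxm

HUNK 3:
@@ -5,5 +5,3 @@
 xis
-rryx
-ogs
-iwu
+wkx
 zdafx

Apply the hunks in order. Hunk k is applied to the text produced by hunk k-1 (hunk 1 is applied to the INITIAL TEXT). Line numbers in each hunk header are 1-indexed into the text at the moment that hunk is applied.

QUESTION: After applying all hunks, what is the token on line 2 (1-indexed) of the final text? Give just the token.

Answer: maenp

Derivation:
Hunk 1: at line 4 remove [xbqf,nqh] add [nsqjs] -> 10 lines: pva fpu xir tyxm nsqjs xis rryx ogs iwu zdafx
Hunk 2: at line 1 remove [fpu,xir] add [maenp] -> 9 lines: pva maenp tyxm nsqjs xis rryx ogs iwu zdafx
Hunk 3: at line 5 remove [rryx,ogs,iwu] add [wkx] -> 7 lines: pva maenp tyxm nsqjs xis wkx zdafx
Final line 2: maenp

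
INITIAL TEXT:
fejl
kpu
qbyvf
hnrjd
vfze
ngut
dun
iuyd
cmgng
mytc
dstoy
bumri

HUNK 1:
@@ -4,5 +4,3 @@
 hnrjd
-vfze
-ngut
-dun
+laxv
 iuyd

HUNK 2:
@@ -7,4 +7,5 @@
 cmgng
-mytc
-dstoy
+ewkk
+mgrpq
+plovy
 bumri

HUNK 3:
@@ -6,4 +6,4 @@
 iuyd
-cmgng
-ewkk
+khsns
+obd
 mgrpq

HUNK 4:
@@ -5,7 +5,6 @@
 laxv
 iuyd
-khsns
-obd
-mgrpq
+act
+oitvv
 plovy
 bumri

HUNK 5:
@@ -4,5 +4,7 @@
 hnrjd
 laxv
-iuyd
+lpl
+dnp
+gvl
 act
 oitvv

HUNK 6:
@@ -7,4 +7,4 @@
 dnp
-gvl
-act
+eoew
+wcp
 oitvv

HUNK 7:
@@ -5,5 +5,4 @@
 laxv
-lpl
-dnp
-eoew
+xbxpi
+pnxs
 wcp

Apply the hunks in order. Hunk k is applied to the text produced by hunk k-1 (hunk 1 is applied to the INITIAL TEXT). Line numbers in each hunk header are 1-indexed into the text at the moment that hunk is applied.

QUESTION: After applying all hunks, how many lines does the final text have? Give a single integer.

Hunk 1: at line 4 remove [vfze,ngut,dun] add [laxv] -> 10 lines: fejl kpu qbyvf hnrjd laxv iuyd cmgng mytc dstoy bumri
Hunk 2: at line 7 remove [mytc,dstoy] add [ewkk,mgrpq,plovy] -> 11 lines: fejl kpu qbyvf hnrjd laxv iuyd cmgng ewkk mgrpq plovy bumri
Hunk 3: at line 6 remove [cmgng,ewkk] add [khsns,obd] -> 11 lines: fejl kpu qbyvf hnrjd laxv iuyd khsns obd mgrpq plovy bumri
Hunk 4: at line 5 remove [khsns,obd,mgrpq] add [act,oitvv] -> 10 lines: fejl kpu qbyvf hnrjd laxv iuyd act oitvv plovy bumri
Hunk 5: at line 4 remove [iuyd] add [lpl,dnp,gvl] -> 12 lines: fejl kpu qbyvf hnrjd laxv lpl dnp gvl act oitvv plovy bumri
Hunk 6: at line 7 remove [gvl,act] add [eoew,wcp] -> 12 lines: fejl kpu qbyvf hnrjd laxv lpl dnp eoew wcp oitvv plovy bumri
Hunk 7: at line 5 remove [lpl,dnp,eoew] add [xbxpi,pnxs] -> 11 lines: fejl kpu qbyvf hnrjd laxv xbxpi pnxs wcp oitvv plovy bumri
Final line count: 11

Answer: 11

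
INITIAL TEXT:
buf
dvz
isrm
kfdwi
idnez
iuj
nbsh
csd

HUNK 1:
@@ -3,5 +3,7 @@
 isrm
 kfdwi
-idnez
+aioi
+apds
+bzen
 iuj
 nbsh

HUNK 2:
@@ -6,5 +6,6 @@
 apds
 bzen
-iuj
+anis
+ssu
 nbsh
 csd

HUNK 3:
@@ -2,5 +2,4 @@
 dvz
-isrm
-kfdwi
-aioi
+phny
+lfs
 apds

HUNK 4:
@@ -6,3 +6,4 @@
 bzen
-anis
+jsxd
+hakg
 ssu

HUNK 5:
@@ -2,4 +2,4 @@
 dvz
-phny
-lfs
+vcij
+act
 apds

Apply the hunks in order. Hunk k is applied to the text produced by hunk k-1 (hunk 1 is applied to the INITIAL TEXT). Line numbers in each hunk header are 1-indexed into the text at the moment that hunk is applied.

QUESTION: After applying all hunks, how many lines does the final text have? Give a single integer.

Answer: 11

Derivation:
Hunk 1: at line 3 remove [idnez] add [aioi,apds,bzen] -> 10 lines: buf dvz isrm kfdwi aioi apds bzen iuj nbsh csd
Hunk 2: at line 6 remove [iuj] add [anis,ssu] -> 11 lines: buf dvz isrm kfdwi aioi apds bzen anis ssu nbsh csd
Hunk 3: at line 2 remove [isrm,kfdwi,aioi] add [phny,lfs] -> 10 lines: buf dvz phny lfs apds bzen anis ssu nbsh csd
Hunk 4: at line 6 remove [anis] add [jsxd,hakg] -> 11 lines: buf dvz phny lfs apds bzen jsxd hakg ssu nbsh csd
Hunk 5: at line 2 remove [phny,lfs] add [vcij,act] -> 11 lines: buf dvz vcij act apds bzen jsxd hakg ssu nbsh csd
Final line count: 11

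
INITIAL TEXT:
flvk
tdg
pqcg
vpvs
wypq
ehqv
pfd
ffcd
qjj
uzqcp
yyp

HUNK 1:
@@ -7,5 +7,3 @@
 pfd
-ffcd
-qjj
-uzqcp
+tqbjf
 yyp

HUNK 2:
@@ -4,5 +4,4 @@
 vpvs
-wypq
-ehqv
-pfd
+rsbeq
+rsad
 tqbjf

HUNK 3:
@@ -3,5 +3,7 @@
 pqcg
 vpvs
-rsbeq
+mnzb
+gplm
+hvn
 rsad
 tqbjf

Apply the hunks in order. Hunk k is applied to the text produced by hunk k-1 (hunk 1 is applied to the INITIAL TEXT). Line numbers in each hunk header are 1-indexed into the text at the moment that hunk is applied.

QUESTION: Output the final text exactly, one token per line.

Answer: flvk
tdg
pqcg
vpvs
mnzb
gplm
hvn
rsad
tqbjf
yyp

Derivation:
Hunk 1: at line 7 remove [ffcd,qjj,uzqcp] add [tqbjf] -> 9 lines: flvk tdg pqcg vpvs wypq ehqv pfd tqbjf yyp
Hunk 2: at line 4 remove [wypq,ehqv,pfd] add [rsbeq,rsad] -> 8 lines: flvk tdg pqcg vpvs rsbeq rsad tqbjf yyp
Hunk 3: at line 3 remove [rsbeq] add [mnzb,gplm,hvn] -> 10 lines: flvk tdg pqcg vpvs mnzb gplm hvn rsad tqbjf yyp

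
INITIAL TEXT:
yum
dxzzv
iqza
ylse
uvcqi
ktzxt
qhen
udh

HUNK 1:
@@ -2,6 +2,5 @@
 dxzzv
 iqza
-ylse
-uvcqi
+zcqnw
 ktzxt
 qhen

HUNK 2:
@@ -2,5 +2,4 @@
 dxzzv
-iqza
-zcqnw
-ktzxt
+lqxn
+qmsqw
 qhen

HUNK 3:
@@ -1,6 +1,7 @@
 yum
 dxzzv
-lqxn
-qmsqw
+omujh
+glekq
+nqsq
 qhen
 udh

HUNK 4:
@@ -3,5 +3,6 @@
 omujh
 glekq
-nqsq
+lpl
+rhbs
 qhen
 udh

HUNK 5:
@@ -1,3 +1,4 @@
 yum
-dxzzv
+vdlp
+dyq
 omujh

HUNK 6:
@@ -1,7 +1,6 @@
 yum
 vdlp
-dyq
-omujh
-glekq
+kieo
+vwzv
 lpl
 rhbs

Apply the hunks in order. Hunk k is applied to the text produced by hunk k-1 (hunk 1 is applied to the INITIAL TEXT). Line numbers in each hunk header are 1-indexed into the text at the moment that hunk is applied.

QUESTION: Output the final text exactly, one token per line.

Hunk 1: at line 2 remove [ylse,uvcqi] add [zcqnw] -> 7 lines: yum dxzzv iqza zcqnw ktzxt qhen udh
Hunk 2: at line 2 remove [iqza,zcqnw,ktzxt] add [lqxn,qmsqw] -> 6 lines: yum dxzzv lqxn qmsqw qhen udh
Hunk 3: at line 1 remove [lqxn,qmsqw] add [omujh,glekq,nqsq] -> 7 lines: yum dxzzv omujh glekq nqsq qhen udh
Hunk 4: at line 3 remove [nqsq] add [lpl,rhbs] -> 8 lines: yum dxzzv omujh glekq lpl rhbs qhen udh
Hunk 5: at line 1 remove [dxzzv] add [vdlp,dyq] -> 9 lines: yum vdlp dyq omujh glekq lpl rhbs qhen udh
Hunk 6: at line 1 remove [dyq,omujh,glekq] add [kieo,vwzv] -> 8 lines: yum vdlp kieo vwzv lpl rhbs qhen udh

Answer: yum
vdlp
kieo
vwzv
lpl
rhbs
qhen
udh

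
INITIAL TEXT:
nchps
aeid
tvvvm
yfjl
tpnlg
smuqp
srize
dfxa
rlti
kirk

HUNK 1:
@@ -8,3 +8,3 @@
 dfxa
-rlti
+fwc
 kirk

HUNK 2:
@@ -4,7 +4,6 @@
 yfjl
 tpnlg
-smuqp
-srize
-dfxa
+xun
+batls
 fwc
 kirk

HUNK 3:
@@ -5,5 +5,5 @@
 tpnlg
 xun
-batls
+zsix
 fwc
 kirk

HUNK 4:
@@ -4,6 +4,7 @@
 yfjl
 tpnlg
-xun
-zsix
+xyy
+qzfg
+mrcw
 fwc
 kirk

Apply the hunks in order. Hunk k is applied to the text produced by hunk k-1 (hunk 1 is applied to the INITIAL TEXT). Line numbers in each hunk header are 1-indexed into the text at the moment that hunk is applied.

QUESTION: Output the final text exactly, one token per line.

Hunk 1: at line 8 remove [rlti] add [fwc] -> 10 lines: nchps aeid tvvvm yfjl tpnlg smuqp srize dfxa fwc kirk
Hunk 2: at line 4 remove [smuqp,srize,dfxa] add [xun,batls] -> 9 lines: nchps aeid tvvvm yfjl tpnlg xun batls fwc kirk
Hunk 3: at line 5 remove [batls] add [zsix] -> 9 lines: nchps aeid tvvvm yfjl tpnlg xun zsix fwc kirk
Hunk 4: at line 4 remove [xun,zsix] add [xyy,qzfg,mrcw] -> 10 lines: nchps aeid tvvvm yfjl tpnlg xyy qzfg mrcw fwc kirk

Answer: nchps
aeid
tvvvm
yfjl
tpnlg
xyy
qzfg
mrcw
fwc
kirk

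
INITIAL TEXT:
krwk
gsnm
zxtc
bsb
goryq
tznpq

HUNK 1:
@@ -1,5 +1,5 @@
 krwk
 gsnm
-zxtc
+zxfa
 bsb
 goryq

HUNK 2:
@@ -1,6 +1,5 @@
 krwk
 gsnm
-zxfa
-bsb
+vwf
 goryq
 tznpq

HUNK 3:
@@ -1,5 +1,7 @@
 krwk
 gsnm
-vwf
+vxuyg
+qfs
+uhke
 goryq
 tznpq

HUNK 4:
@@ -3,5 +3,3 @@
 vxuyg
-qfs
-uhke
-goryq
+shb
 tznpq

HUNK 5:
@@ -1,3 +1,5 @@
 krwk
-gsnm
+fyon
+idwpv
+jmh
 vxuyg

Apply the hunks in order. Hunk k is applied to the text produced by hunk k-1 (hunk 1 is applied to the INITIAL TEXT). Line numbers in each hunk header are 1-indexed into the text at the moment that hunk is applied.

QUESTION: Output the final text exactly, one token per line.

Answer: krwk
fyon
idwpv
jmh
vxuyg
shb
tznpq

Derivation:
Hunk 1: at line 1 remove [zxtc] add [zxfa] -> 6 lines: krwk gsnm zxfa bsb goryq tznpq
Hunk 2: at line 1 remove [zxfa,bsb] add [vwf] -> 5 lines: krwk gsnm vwf goryq tznpq
Hunk 3: at line 1 remove [vwf] add [vxuyg,qfs,uhke] -> 7 lines: krwk gsnm vxuyg qfs uhke goryq tznpq
Hunk 4: at line 3 remove [qfs,uhke,goryq] add [shb] -> 5 lines: krwk gsnm vxuyg shb tznpq
Hunk 5: at line 1 remove [gsnm] add [fyon,idwpv,jmh] -> 7 lines: krwk fyon idwpv jmh vxuyg shb tznpq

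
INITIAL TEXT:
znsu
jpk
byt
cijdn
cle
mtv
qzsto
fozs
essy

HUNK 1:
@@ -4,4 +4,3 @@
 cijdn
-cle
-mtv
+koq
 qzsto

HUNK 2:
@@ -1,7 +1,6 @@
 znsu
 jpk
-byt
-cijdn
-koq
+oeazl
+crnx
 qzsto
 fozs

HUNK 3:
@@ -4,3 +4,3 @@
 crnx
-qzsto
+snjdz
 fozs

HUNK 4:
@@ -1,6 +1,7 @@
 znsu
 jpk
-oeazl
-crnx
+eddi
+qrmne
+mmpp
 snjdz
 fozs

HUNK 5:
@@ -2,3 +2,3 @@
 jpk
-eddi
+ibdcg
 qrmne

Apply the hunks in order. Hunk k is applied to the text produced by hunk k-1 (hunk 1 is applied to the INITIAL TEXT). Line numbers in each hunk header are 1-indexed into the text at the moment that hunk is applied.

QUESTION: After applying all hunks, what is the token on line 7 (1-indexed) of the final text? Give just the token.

Answer: fozs

Derivation:
Hunk 1: at line 4 remove [cle,mtv] add [koq] -> 8 lines: znsu jpk byt cijdn koq qzsto fozs essy
Hunk 2: at line 1 remove [byt,cijdn,koq] add [oeazl,crnx] -> 7 lines: znsu jpk oeazl crnx qzsto fozs essy
Hunk 3: at line 4 remove [qzsto] add [snjdz] -> 7 lines: znsu jpk oeazl crnx snjdz fozs essy
Hunk 4: at line 1 remove [oeazl,crnx] add [eddi,qrmne,mmpp] -> 8 lines: znsu jpk eddi qrmne mmpp snjdz fozs essy
Hunk 5: at line 2 remove [eddi] add [ibdcg] -> 8 lines: znsu jpk ibdcg qrmne mmpp snjdz fozs essy
Final line 7: fozs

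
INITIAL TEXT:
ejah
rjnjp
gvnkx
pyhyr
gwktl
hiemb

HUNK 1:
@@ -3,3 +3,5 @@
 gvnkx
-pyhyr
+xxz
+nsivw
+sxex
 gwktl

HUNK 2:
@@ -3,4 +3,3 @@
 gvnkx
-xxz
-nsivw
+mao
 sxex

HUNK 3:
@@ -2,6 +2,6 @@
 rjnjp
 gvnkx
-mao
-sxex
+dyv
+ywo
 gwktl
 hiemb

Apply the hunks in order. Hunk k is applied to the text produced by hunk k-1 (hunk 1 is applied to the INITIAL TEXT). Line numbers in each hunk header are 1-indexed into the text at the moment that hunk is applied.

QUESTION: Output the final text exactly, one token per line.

Answer: ejah
rjnjp
gvnkx
dyv
ywo
gwktl
hiemb

Derivation:
Hunk 1: at line 3 remove [pyhyr] add [xxz,nsivw,sxex] -> 8 lines: ejah rjnjp gvnkx xxz nsivw sxex gwktl hiemb
Hunk 2: at line 3 remove [xxz,nsivw] add [mao] -> 7 lines: ejah rjnjp gvnkx mao sxex gwktl hiemb
Hunk 3: at line 2 remove [mao,sxex] add [dyv,ywo] -> 7 lines: ejah rjnjp gvnkx dyv ywo gwktl hiemb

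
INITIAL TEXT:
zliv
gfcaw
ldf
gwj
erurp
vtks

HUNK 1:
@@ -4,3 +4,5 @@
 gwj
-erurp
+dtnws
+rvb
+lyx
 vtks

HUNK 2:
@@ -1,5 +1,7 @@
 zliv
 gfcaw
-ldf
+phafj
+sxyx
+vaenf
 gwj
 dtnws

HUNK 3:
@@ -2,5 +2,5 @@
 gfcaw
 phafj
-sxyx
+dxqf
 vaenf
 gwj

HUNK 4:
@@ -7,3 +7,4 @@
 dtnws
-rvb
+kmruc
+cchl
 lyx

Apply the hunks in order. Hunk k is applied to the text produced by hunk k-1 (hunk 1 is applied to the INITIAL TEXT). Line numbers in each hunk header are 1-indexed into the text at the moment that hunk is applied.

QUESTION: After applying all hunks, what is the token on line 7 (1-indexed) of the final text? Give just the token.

Hunk 1: at line 4 remove [erurp] add [dtnws,rvb,lyx] -> 8 lines: zliv gfcaw ldf gwj dtnws rvb lyx vtks
Hunk 2: at line 1 remove [ldf] add [phafj,sxyx,vaenf] -> 10 lines: zliv gfcaw phafj sxyx vaenf gwj dtnws rvb lyx vtks
Hunk 3: at line 2 remove [sxyx] add [dxqf] -> 10 lines: zliv gfcaw phafj dxqf vaenf gwj dtnws rvb lyx vtks
Hunk 4: at line 7 remove [rvb] add [kmruc,cchl] -> 11 lines: zliv gfcaw phafj dxqf vaenf gwj dtnws kmruc cchl lyx vtks
Final line 7: dtnws

Answer: dtnws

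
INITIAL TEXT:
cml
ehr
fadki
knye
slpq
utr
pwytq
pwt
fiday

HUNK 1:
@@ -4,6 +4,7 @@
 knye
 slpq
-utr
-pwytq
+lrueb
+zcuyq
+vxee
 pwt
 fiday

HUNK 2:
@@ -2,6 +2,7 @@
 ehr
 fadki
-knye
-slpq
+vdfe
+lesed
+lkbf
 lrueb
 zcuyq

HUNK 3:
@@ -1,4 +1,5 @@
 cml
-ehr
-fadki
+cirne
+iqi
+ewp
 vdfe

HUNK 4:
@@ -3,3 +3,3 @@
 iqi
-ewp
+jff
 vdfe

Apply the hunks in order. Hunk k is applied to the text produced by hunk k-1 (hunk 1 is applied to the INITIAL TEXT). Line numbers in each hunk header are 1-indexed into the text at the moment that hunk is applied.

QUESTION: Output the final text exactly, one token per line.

Hunk 1: at line 4 remove [utr,pwytq] add [lrueb,zcuyq,vxee] -> 10 lines: cml ehr fadki knye slpq lrueb zcuyq vxee pwt fiday
Hunk 2: at line 2 remove [knye,slpq] add [vdfe,lesed,lkbf] -> 11 lines: cml ehr fadki vdfe lesed lkbf lrueb zcuyq vxee pwt fiday
Hunk 3: at line 1 remove [ehr,fadki] add [cirne,iqi,ewp] -> 12 lines: cml cirne iqi ewp vdfe lesed lkbf lrueb zcuyq vxee pwt fiday
Hunk 4: at line 3 remove [ewp] add [jff] -> 12 lines: cml cirne iqi jff vdfe lesed lkbf lrueb zcuyq vxee pwt fiday

Answer: cml
cirne
iqi
jff
vdfe
lesed
lkbf
lrueb
zcuyq
vxee
pwt
fiday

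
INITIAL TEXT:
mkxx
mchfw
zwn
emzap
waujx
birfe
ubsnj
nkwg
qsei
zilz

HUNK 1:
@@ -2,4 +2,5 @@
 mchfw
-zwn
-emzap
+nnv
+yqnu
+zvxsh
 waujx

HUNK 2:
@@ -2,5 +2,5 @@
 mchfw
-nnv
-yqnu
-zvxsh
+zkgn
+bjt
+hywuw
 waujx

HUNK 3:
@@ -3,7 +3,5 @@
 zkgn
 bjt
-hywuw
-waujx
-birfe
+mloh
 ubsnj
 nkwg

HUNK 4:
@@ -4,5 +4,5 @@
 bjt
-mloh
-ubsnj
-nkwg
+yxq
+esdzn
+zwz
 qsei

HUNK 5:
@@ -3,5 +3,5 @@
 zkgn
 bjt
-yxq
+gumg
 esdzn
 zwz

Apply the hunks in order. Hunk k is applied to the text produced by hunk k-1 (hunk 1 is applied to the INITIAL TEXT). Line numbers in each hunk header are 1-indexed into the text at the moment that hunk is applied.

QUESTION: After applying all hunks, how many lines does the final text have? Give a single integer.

Hunk 1: at line 2 remove [zwn,emzap] add [nnv,yqnu,zvxsh] -> 11 lines: mkxx mchfw nnv yqnu zvxsh waujx birfe ubsnj nkwg qsei zilz
Hunk 2: at line 2 remove [nnv,yqnu,zvxsh] add [zkgn,bjt,hywuw] -> 11 lines: mkxx mchfw zkgn bjt hywuw waujx birfe ubsnj nkwg qsei zilz
Hunk 3: at line 3 remove [hywuw,waujx,birfe] add [mloh] -> 9 lines: mkxx mchfw zkgn bjt mloh ubsnj nkwg qsei zilz
Hunk 4: at line 4 remove [mloh,ubsnj,nkwg] add [yxq,esdzn,zwz] -> 9 lines: mkxx mchfw zkgn bjt yxq esdzn zwz qsei zilz
Hunk 5: at line 3 remove [yxq] add [gumg] -> 9 lines: mkxx mchfw zkgn bjt gumg esdzn zwz qsei zilz
Final line count: 9

Answer: 9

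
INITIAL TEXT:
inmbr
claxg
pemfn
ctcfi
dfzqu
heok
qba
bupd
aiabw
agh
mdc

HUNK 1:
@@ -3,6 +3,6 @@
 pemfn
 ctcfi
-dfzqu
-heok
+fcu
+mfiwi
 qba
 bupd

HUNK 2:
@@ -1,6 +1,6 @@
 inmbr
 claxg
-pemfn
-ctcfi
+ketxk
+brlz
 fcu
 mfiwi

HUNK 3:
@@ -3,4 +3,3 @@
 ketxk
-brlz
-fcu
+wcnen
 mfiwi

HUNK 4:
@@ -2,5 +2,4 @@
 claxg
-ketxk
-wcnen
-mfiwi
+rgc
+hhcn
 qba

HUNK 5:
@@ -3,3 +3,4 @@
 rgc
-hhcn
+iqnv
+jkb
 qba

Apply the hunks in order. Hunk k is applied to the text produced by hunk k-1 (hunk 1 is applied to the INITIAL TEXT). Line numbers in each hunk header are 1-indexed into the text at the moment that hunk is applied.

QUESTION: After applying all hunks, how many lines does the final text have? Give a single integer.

Hunk 1: at line 3 remove [dfzqu,heok] add [fcu,mfiwi] -> 11 lines: inmbr claxg pemfn ctcfi fcu mfiwi qba bupd aiabw agh mdc
Hunk 2: at line 1 remove [pemfn,ctcfi] add [ketxk,brlz] -> 11 lines: inmbr claxg ketxk brlz fcu mfiwi qba bupd aiabw agh mdc
Hunk 3: at line 3 remove [brlz,fcu] add [wcnen] -> 10 lines: inmbr claxg ketxk wcnen mfiwi qba bupd aiabw agh mdc
Hunk 4: at line 2 remove [ketxk,wcnen,mfiwi] add [rgc,hhcn] -> 9 lines: inmbr claxg rgc hhcn qba bupd aiabw agh mdc
Hunk 5: at line 3 remove [hhcn] add [iqnv,jkb] -> 10 lines: inmbr claxg rgc iqnv jkb qba bupd aiabw agh mdc
Final line count: 10

Answer: 10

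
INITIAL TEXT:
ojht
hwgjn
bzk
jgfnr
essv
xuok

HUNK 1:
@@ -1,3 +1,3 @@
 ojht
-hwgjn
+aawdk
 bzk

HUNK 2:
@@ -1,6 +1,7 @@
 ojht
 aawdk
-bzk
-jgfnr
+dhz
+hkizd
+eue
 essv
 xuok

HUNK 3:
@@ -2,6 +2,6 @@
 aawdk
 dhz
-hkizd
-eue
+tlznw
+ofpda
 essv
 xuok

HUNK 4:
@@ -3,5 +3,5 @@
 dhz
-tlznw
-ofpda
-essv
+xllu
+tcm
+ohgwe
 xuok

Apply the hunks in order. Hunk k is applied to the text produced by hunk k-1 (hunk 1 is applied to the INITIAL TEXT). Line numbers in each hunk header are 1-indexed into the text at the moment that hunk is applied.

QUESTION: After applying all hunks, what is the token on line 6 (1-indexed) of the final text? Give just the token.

Answer: ohgwe

Derivation:
Hunk 1: at line 1 remove [hwgjn] add [aawdk] -> 6 lines: ojht aawdk bzk jgfnr essv xuok
Hunk 2: at line 1 remove [bzk,jgfnr] add [dhz,hkizd,eue] -> 7 lines: ojht aawdk dhz hkizd eue essv xuok
Hunk 3: at line 2 remove [hkizd,eue] add [tlznw,ofpda] -> 7 lines: ojht aawdk dhz tlznw ofpda essv xuok
Hunk 4: at line 3 remove [tlznw,ofpda,essv] add [xllu,tcm,ohgwe] -> 7 lines: ojht aawdk dhz xllu tcm ohgwe xuok
Final line 6: ohgwe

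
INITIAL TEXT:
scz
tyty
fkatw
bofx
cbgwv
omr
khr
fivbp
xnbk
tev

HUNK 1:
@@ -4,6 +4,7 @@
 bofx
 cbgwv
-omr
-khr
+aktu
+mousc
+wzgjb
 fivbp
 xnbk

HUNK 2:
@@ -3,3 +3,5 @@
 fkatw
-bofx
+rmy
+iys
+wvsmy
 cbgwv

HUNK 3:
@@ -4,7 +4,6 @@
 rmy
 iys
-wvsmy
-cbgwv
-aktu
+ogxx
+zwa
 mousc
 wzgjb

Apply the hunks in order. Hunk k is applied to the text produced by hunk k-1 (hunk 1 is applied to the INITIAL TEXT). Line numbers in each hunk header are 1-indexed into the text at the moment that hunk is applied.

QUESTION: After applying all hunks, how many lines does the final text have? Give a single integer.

Answer: 12

Derivation:
Hunk 1: at line 4 remove [omr,khr] add [aktu,mousc,wzgjb] -> 11 lines: scz tyty fkatw bofx cbgwv aktu mousc wzgjb fivbp xnbk tev
Hunk 2: at line 3 remove [bofx] add [rmy,iys,wvsmy] -> 13 lines: scz tyty fkatw rmy iys wvsmy cbgwv aktu mousc wzgjb fivbp xnbk tev
Hunk 3: at line 4 remove [wvsmy,cbgwv,aktu] add [ogxx,zwa] -> 12 lines: scz tyty fkatw rmy iys ogxx zwa mousc wzgjb fivbp xnbk tev
Final line count: 12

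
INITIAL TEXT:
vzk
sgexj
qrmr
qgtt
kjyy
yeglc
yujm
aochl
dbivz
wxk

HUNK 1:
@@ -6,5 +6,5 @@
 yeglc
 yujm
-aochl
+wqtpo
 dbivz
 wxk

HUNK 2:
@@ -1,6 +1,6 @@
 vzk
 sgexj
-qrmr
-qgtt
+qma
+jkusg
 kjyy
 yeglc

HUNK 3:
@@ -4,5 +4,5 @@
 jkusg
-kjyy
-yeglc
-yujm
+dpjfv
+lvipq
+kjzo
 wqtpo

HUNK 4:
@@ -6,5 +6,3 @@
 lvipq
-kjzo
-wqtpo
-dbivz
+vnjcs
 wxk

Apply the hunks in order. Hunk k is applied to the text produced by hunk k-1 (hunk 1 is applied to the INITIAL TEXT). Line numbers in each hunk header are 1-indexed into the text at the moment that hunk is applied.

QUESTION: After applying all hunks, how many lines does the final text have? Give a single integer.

Answer: 8

Derivation:
Hunk 1: at line 6 remove [aochl] add [wqtpo] -> 10 lines: vzk sgexj qrmr qgtt kjyy yeglc yujm wqtpo dbivz wxk
Hunk 2: at line 1 remove [qrmr,qgtt] add [qma,jkusg] -> 10 lines: vzk sgexj qma jkusg kjyy yeglc yujm wqtpo dbivz wxk
Hunk 3: at line 4 remove [kjyy,yeglc,yujm] add [dpjfv,lvipq,kjzo] -> 10 lines: vzk sgexj qma jkusg dpjfv lvipq kjzo wqtpo dbivz wxk
Hunk 4: at line 6 remove [kjzo,wqtpo,dbivz] add [vnjcs] -> 8 lines: vzk sgexj qma jkusg dpjfv lvipq vnjcs wxk
Final line count: 8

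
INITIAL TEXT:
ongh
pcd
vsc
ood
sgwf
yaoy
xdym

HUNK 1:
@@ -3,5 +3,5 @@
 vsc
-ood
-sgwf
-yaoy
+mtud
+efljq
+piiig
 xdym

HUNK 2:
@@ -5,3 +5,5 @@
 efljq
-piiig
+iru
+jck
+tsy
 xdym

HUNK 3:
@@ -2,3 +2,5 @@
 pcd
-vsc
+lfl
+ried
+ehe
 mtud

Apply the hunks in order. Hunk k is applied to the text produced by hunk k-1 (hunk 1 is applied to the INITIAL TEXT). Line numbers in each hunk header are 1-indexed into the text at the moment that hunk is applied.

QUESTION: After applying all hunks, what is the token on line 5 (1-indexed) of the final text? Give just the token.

Answer: ehe

Derivation:
Hunk 1: at line 3 remove [ood,sgwf,yaoy] add [mtud,efljq,piiig] -> 7 lines: ongh pcd vsc mtud efljq piiig xdym
Hunk 2: at line 5 remove [piiig] add [iru,jck,tsy] -> 9 lines: ongh pcd vsc mtud efljq iru jck tsy xdym
Hunk 3: at line 2 remove [vsc] add [lfl,ried,ehe] -> 11 lines: ongh pcd lfl ried ehe mtud efljq iru jck tsy xdym
Final line 5: ehe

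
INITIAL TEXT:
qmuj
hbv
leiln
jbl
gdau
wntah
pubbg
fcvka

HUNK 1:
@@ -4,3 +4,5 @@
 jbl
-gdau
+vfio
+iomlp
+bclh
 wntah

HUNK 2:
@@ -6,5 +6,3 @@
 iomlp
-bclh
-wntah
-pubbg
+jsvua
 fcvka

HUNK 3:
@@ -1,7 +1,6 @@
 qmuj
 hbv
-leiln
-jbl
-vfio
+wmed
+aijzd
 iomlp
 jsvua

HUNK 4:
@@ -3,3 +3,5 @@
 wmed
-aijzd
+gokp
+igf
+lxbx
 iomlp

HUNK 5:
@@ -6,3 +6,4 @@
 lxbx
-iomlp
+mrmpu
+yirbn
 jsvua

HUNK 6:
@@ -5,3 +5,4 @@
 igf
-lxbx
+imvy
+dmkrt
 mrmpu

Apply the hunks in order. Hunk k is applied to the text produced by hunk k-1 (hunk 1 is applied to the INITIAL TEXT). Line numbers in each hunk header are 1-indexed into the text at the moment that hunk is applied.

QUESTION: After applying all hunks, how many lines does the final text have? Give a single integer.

Answer: 11

Derivation:
Hunk 1: at line 4 remove [gdau] add [vfio,iomlp,bclh] -> 10 lines: qmuj hbv leiln jbl vfio iomlp bclh wntah pubbg fcvka
Hunk 2: at line 6 remove [bclh,wntah,pubbg] add [jsvua] -> 8 lines: qmuj hbv leiln jbl vfio iomlp jsvua fcvka
Hunk 3: at line 1 remove [leiln,jbl,vfio] add [wmed,aijzd] -> 7 lines: qmuj hbv wmed aijzd iomlp jsvua fcvka
Hunk 4: at line 3 remove [aijzd] add [gokp,igf,lxbx] -> 9 lines: qmuj hbv wmed gokp igf lxbx iomlp jsvua fcvka
Hunk 5: at line 6 remove [iomlp] add [mrmpu,yirbn] -> 10 lines: qmuj hbv wmed gokp igf lxbx mrmpu yirbn jsvua fcvka
Hunk 6: at line 5 remove [lxbx] add [imvy,dmkrt] -> 11 lines: qmuj hbv wmed gokp igf imvy dmkrt mrmpu yirbn jsvua fcvka
Final line count: 11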